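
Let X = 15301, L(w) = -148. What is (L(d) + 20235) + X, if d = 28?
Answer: 35388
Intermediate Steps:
(L(d) + 20235) + X = (-148 + 20235) + 15301 = 20087 + 15301 = 35388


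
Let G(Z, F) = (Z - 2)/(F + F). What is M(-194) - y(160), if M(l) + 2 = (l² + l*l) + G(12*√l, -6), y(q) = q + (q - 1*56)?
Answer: 450037/6 - I*√194 ≈ 75006.0 - 13.928*I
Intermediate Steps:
G(Z, F) = (-2 + Z)/(2*F) (G(Z, F) = (-2 + Z)/((2*F)) = (-2 + Z)*(1/(2*F)) = (-2 + Z)/(2*F))
y(q) = -56 + 2*q (y(q) = q + (q - 56) = q + (-56 + q) = -56 + 2*q)
M(l) = -11/6 - √l + 2*l² (M(l) = -2 + ((l² + l*l) + (½)*(-2 + 12*√l)/(-6)) = -2 + ((l² + l²) + (½)*(-⅙)*(-2 + 12*√l)) = -2 + (2*l² + (⅙ - √l)) = -2 + (⅙ - √l + 2*l²) = -11/6 - √l + 2*l²)
M(-194) - y(160) = (-11/6 - √(-194) + 2*(-194)²) - (-56 + 2*160) = (-11/6 - I*√194 + 2*37636) - (-56 + 320) = (-11/6 - I*√194 + 75272) - 1*264 = (451621/6 - I*√194) - 264 = 450037/6 - I*√194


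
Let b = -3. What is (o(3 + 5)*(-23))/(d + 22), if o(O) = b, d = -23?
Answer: -69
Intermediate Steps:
o(O) = -3
(o(3 + 5)*(-23))/(d + 22) = (-3*(-23))/(-23 + 22) = 69/(-1) = 69*(-1) = -69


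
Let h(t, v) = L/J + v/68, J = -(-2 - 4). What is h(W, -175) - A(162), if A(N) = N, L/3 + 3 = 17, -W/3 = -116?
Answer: -10715/68 ≈ -157.57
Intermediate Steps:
W = 348 (W = -3*(-116) = 348)
L = 42 (L = -9 + 3*17 = -9 + 51 = 42)
J = 6 (J = -1*(-6) = 6)
h(t, v) = 7 + v/68 (h(t, v) = 42/6 + v/68 = 42*(⅙) + v*(1/68) = 7 + v/68)
h(W, -175) - A(162) = (7 + (1/68)*(-175)) - 1*162 = (7 - 175/68) - 162 = 301/68 - 162 = -10715/68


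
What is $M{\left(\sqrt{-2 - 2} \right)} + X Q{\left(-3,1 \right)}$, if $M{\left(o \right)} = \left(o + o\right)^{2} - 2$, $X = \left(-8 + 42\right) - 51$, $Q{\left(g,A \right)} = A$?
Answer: $-35$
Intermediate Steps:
$X = -17$ ($X = 34 - 51 = -17$)
$M{\left(o \right)} = -2 + 4 o^{2}$ ($M{\left(o \right)} = \left(2 o\right)^{2} - 2 = 4 o^{2} - 2 = -2 + 4 o^{2}$)
$M{\left(\sqrt{-2 - 2} \right)} + X Q{\left(-3,1 \right)} = \left(-2 + 4 \left(\sqrt{-2 - 2}\right)^{2}\right) - 17 = \left(-2 + 4 \left(\sqrt{-4}\right)^{2}\right) - 17 = \left(-2 + 4 \left(2 i\right)^{2}\right) - 17 = \left(-2 + 4 \left(-4\right)\right) - 17 = \left(-2 - 16\right) - 17 = -18 - 17 = -35$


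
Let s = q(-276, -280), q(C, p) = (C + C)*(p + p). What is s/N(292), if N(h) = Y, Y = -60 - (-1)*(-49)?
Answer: -309120/109 ≈ -2836.0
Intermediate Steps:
Y = -109 (Y = -60 - 1*49 = -60 - 49 = -109)
N(h) = -109
q(C, p) = 4*C*p (q(C, p) = (2*C)*(2*p) = 4*C*p)
s = 309120 (s = 4*(-276)*(-280) = 309120)
s/N(292) = 309120/(-109) = 309120*(-1/109) = -309120/109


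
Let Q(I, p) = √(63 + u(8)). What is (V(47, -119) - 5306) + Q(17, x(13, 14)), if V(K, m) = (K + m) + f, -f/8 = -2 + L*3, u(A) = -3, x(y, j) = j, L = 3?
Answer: -5434 + 2*√15 ≈ -5426.3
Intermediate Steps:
f = -56 (f = -8*(-2 + 3*3) = -8*(-2 + 9) = -8*7 = -56)
V(K, m) = -56 + K + m (V(K, m) = (K + m) - 56 = -56 + K + m)
Q(I, p) = 2*√15 (Q(I, p) = √(63 - 3) = √60 = 2*√15)
(V(47, -119) - 5306) + Q(17, x(13, 14)) = ((-56 + 47 - 119) - 5306) + 2*√15 = (-128 - 5306) + 2*√15 = -5434 + 2*√15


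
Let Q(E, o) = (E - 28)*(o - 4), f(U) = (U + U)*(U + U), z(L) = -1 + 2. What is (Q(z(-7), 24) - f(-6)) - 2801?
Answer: -3485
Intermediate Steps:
z(L) = 1
f(U) = 4*U² (f(U) = (2*U)*(2*U) = 4*U²)
Q(E, o) = (-28 + E)*(-4 + o)
(Q(z(-7), 24) - f(-6)) - 2801 = ((112 - 28*24 - 4*1 + 1*24) - 4*(-6)²) - 2801 = ((112 - 672 - 4 + 24) - 4*36) - 2801 = (-540 - 1*144) - 2801 = (-540 - 144) - 2801 = -684 - 2801 = -3485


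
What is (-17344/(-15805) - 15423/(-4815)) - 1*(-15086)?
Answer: 15311841191/1014681 ≈ 15090.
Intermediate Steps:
(-17344/(-15805) - 15423/(-4815)) - 1*(-15086) = (-17344*(-1/15805) - 15423*(-1/4815)) + 15086 = (17344/15805 + 5141/1605) + 15086 = 4363625/1014681 + 15086 = 15311841191/1014681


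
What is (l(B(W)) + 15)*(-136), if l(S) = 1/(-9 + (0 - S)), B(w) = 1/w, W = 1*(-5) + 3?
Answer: -2024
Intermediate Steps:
W = -2 (W = -5 + 3 = -2)
l(S) = 1/(-9 - S)
(l(B(W)) + 15)*(-136) = (-1/(9 + 1/(-2)) + 15)*(-136) = (-1/(9 - 1/2) + 15)*(-136) = (-1/17/2 + 15)*(-136) = (-1*2/17 + 15)*(-136) = (-2/17 + 15)*(-136) = (253/17)*(-136) = -2024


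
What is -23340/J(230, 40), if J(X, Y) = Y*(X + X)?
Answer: -1167/920 ≈ -1.2685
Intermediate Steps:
J(X, Y) = 2*X*Y (J(X, Y) = Y*(2*X) = 2*X*Y)
-23340/J(230, 40) = -23340/(2*230*40) = -23340/18400 = -23340*1/18400 = -1167/920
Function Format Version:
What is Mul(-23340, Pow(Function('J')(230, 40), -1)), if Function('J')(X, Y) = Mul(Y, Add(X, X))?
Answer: Rational(-1167, 920) ≈ -1.2685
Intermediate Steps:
Function('J')(X, Y) = Mul(2, X, Y) (Function('J')(X, Y) = Mul(Y, Mul(2, X)) = Mul(2, X, Y))
Mul(-23340, Pow(Function('J')(230, 40), -1)) = Mul(-23340, Pow(Mul(2, 230, 40), -1)) = Mul(-23340, Pow(18400, -1)) = Mul(-23340, Rational(1, 18400)) = Rational(-1167, 920)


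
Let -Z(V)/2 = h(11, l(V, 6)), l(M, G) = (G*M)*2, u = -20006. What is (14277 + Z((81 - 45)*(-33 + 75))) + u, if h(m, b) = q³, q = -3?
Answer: -5675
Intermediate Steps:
l(M, G) = 2*G*M
h(m, b) = -27 (h(m, b) = (-3)³ = -27)
Z(V) = 54 (Z(V) = -2*(-27) = 54)
(14277 + Z((81 - 45)*(-33 + 75))) + u = (14277 + 54) - 20006 = 14331 - 20006 = -5675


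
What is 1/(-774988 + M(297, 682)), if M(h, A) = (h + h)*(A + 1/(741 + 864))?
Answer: -535/197885602 ≈ -2.7036e-6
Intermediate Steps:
M(h, A) = 2*h*(1/1605 + A) (M(h, A) = (2*h)*(A + 1/1605) = (2*h)*(1/1605 + A) = 2*h*(1/1605 + A))
1/(-774988 + M(297, 682)) = 1/(-774988 + (2/1605)*297*(1 + 1605*682)) = 1/(-774988 + (2/1605)*297*(1 + 1094610)) = 1/(-774988 + (2/1605)*297*1094611) = 1/(-774988 + 216732978/535) = 1/(-197885602/535) = -535/197885602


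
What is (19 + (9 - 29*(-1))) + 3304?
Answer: 3361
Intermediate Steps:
(19 + (9 - 29*(-1))) + 3304 = (19 + (9 + 29)) + 3304 = (19 + 38) + 3304 = 57 + 3304 = 3361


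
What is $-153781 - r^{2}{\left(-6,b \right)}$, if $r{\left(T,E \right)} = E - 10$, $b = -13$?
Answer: $-154310$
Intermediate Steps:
$r{\left(T,E \right)} = -10 + E$ ($r{\left(T,E \right)} = E - 10 = -10 + E$)
$-153781 - r^{2}{\left(-6,b \right)} = -153781 - \left(-10 - 13\right)^{2} = -153781 - \left(-23\right)^{2} = -153781 - 529 = -154310$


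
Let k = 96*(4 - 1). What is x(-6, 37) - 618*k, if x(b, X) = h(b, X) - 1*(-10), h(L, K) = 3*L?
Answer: -177992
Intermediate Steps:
x(b, X) = 10 + 3*b (x(b, X) = 3*b - 1*(-10) = 3*b + 10 = 10 + 3*b)
k = 288 (k = 96*3 = 288)
x(-6, 37) - 618*k = (10 + 3*(-6)) - 618*288 = (10 - 18) - 177984 = -8 - 177984 = -177992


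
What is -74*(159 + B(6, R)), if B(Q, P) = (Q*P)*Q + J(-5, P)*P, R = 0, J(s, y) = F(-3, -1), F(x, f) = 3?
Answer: -11766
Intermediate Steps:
J(s, y) = 3
B(Q, P) = 3*P + P*Q² (B(Q, P) = (Q*P)*Q + 3*P = (P*Q)*Q + 3*P = P*Q² + 3*P = 3*P + P*Q²)
-74*(159 + B(6, R)) = -74*(159 + 0*(3 + 6²)) = -74*(159 + 0*(3 + 36)) = -74*(159 + 0*39) = -74*(159 + 0) = -74*159 = -11766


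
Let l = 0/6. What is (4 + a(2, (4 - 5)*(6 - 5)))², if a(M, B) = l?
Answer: 16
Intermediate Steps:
l = 0 (l = 0*(⅙) = 0)
a(M, B) = 0
(4 + a(2, (4 - 5)*(6 - 5)))² = (4 + 0)² = 4² = 16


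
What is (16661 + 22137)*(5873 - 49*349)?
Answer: -435623944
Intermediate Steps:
(16661 + 22137)*(5873 - 49*349) = 38798*(5873 - 17101) = 38798*(-11228) = -435623944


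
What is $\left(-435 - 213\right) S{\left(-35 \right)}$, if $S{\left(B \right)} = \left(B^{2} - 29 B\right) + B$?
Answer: $-1428840$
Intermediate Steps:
$S{\left(B \right)} = B^{2} - 28 B$
$\left(-435 - 213\right) S{\left(-35 \right)} = \left(-435 - 213\right) \left(- 35 \left(-28 - 35\right)\right) = - 648 \left(\left(-35\right) \left(-63\right)\right) = \left(-648\right) 2205 = -1428840$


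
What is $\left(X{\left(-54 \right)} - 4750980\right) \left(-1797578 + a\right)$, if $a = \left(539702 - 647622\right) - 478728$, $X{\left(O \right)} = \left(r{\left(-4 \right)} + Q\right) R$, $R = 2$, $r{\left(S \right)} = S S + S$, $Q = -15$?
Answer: $11327424346836$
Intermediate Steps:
$r{\left(S \right)} = S + S^{2}$ ($r{\left(S \right)} = S^{2} + S = S + S^{2}$)
$X{\left(O \right)} = -6$ ($X{\left(O \right)} = \left(- 4 \left(1 - 4\right) - 15\right) 2 = \left(\left(-4\right) \left(-3\right) - 15\right) 2 = \left(12 - 15\right) 2 = \left(-3\right) 2 = -6$)
$a = -586648$ ($a = -107920 - 478728 = -586648$)
$\left(X{\left(-54 \right)} - 4750980\right) \left(-1797578 + a\right) = \left(-6 - 4750980\right) \left(-1797578 - 586648\right) = \left(-4750986\right) \left(-2384226\right) = 11327424346836$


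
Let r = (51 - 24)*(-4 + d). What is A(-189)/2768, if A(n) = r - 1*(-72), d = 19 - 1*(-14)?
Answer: 855/2768 ≈ 0.30889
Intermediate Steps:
d = 33 (d = 19 + 14 = 33)
r = 783 (r = (51 - 24)*(-4 + 33) = 27*29 = 783)
A(n) = 855 (A(n) = 783 - 1*(-72) = 783 + 72 = 855)
A(-189)/2768 = 855/2768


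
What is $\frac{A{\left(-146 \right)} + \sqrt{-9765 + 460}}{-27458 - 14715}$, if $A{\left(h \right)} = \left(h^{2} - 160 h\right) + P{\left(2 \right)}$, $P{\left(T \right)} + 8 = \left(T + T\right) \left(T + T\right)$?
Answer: $- \frac{44684}{42173} - \frac{i \sqrt{9305}}{42173} \approx -1.0595 - 0.0022873 i$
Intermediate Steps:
$P{\left(T \right)} = -8 + 4 T^{2}$ ($P{\left(T \right)} = -8 + \left(T + T\right) \left(T + T\right) = -8 + 2 T 2 T = -8 + 4 T^{2}$)
$A{\left(h \right)} = 8 + h^{2} - 160 h$ ($A{\left(h \right)} = \left(h^{2} - 160 h\right) - \left(8 - 4 \cdot 2^{2}\right) = \left(h^{2} - 160 h\right) + \left(-8 + 4 \cdot 4\right) = \left(h^{2} - 160 h\right) + \left(-8 + 16\right) = \left(h^{2} - 160 h\right) + 8 = 8 + h^{2} - 160 h$)
$\frac{A{\left(-146 \right)} + \sqrt{-9765 + 460}}{-27458 - 14715} = \frac{\left(8 + \left(-146\right)^{2} - -23360\right) + \sqrt{-9765 + 460}}{-27458 - 14715} = \frac{\left(8 + 21316 + 23360\right) + \sqrt{-9305}}{-42173} = \left(44684 + i \sqrt{9305}\right) \left(- \frac{1}{42173}\right) = - \frac{44684}{42173} - \frac{i \sqrt{9305}}{42173}$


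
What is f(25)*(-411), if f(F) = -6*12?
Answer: 29592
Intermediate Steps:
f(F) = -72
f(25)*(-411) = -72*(-411) = 29592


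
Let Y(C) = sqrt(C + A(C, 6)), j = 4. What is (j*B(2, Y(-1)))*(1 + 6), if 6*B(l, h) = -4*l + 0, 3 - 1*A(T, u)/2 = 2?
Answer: -112/3 ≈ -37.333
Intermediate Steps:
A(T, u) = 2 (A(T, u) = 6 - 2*2 = 6 - 4 = 2)
Y(C) = sqrt(2 + C) (Y(C) = sqrt(C + 2) = sqrt(2 + C))
B(l, h) = -2*l/3 (B(l, h) = (-4*l + 0)/6 = (-4*l)/6 = -2*l/3)
(j*B(2, Y(-1)))*(1 + 6) = (4*(-2/3*2))*(1 + 6) = (4*(-4/3))*7 = -16/3*7 = -112/3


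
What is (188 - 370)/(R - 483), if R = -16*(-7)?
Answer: 26/53 ≈ 0.49057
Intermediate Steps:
R = 112
(188 - 370)/(R - 483) = (188 - 370)/(112 - 483) = -182/(-371) = -182*(-1/371) = 26/53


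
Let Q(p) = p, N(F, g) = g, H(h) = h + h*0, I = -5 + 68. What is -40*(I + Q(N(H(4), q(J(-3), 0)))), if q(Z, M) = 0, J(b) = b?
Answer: -2520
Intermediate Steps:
I = 63
H(h) = h (H(h) = h + 0 = h)
-40*(I + Q(N(H(4), q(J(-3), 0)))) = -40*(63 + 0) = -40*63 = -2520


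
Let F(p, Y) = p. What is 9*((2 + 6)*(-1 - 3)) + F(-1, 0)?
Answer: -289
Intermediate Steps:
9*((2 + 6)*(-1 - 3)) + F(-1, 0) = 9*((2 + 6)*(-1 - 3)) - 1 = 9*(8*(-4)) - 1 = 9*(-32) - 1 = -288 - 1 = -289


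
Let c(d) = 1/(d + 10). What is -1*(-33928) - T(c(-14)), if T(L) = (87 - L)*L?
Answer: 543197/16 ≈ 33950.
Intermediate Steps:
c(d) = 1/(10 + d)
T(L) = L*(87 - L)
-1*(-33928) - T(c(-14)) = -1*(-33928) - (87 - 1/(10 - 14))/(10 - 14) = 33928 - (87 - 1/(-4))/(-4) = 33928 - (-1)*(87 - 1*(-¼))/4 = 33928 - (-1)*(87 + ¼)/4 = 33928 - (-1)*349/(4*4) = 33928 - 1*(-349/16) = 33928 + 349/16 = 543197/16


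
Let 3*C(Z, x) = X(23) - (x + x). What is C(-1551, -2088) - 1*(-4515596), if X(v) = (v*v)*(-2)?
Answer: 13549906/3 ≈ 4.5166e+6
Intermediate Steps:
X(v) = -2*v² (X(v) = v²*(-2) = -2*v²)
C(Z, x) = -1058/3 - 2*x/3 (C(Z, x) = (-2*23² - (x + x))/3 = (-2*529 - 2*x)/3 = (-1058 - 2*x)/3 = -1058/3 - 2*x/3)
C(-1551, -2088) - 1*(-4515596) = (-1058/3 - ⅔*(-2088)) - 1*(-4515596) = (-1058/3 + 1392) + 4515596 = 3118/3 + 4515596 = 13549906/3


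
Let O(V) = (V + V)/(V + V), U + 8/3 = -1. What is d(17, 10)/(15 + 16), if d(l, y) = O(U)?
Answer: 1/31 ≈ 0.032258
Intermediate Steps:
U = -11/3 (U = -8/3 - 1 = -11/3 ≈ -3.6667)
O(V) = 1 (O(V) = (2*V)/((2*V)) = (2*V)*(1/(2*V)) = 1)
d(l, y) = 1
d(17, 10)/(15 + 16) = 1/(15 + 16) = 1/31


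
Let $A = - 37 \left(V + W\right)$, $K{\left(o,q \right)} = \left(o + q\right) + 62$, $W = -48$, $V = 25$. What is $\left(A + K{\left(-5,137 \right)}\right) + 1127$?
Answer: $2172$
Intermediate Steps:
$K{\left(o,q \right)} = 62 + o + q$
$A = 851$ ($A = - 37 \left(25 - 48\right) = \left(-37\right) \left(-23\right) = 851$)
$\left(A + K{\left(-5,137 \right)}\right) + 1127 = \left(851 + \left(62 - 5 + 137\right)\right) + 1127 = \left(851 + 194\right) + 1127 = 1045 + 1127 = 2172$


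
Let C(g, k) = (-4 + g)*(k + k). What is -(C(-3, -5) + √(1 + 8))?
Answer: -73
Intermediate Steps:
C(g, k) = 2*k*(-4 + g) (C(g, k) = (-4 + g)*(2*k) = 2*k*(-4 + g))
-(C(-3, -5) + √(1 + 8)) = -(2*(-5)*(-4 - 3) + √(1 + 8)) = -(2*(-5)*(-7) + √9) = -(70 + 3) = -1*73 = -73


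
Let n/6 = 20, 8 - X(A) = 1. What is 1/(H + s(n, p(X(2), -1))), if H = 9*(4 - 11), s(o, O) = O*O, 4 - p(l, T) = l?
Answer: -1/54 ≈ -0.018519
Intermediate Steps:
X(A) = 7 (X(A) = 8 - 1*1 = 8 - 1 = 7)
p(l, T) = 4 - l
n = 120 (n = 6*20 = 120)
s(o, O) = O²
H = -63 (H = 9*(-7) = -63)
1/(H + s(n, p(X(2), -1))) = 1/(-63 + (4 - 1*7)²) = 1/(-63 + (4 - 7)²) = 1/(-63 + (-3)²) = 1/(-63 + 9) = 1/(-54) = -1/54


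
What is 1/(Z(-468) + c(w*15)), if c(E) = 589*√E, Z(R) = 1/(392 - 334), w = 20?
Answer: -58/350112673199 + 19813960*√3/350112673199 ≈ 9.8022e-5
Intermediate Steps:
Z(R) = 1/58
1/(Z(-468) + c(w*15)) = 1/(1/58 + 589*√(20*15)) = 1/(1/58 + 589*√300) = 1/(1/58 + 589*(10*√3)) = 1/(1/58 + 5890*√3)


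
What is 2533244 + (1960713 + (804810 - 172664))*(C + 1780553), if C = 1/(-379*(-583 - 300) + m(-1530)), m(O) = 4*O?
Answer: 1516765114145574386/328537 ≈ 4.6167e+12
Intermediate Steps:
C = 1/328537 (C = 1/(-379*(-583 - 300) + 4*(-1530)) = 1/(-379*(-883) - 6120) = 1/(334657 - 6120) = 1/328537 ≈ 3.0438e-6)
2533244 + (1960713 + (804810 - 172664))*(C + 1780553) = 2533244 + (1960713 + (804810 - 172664))*(1/328537 + 1780553) = 2533244 + (1960713 + 632146)*(584977540962/328537) = 2533244 + 2592859*(584977540962/328537) = 2533244 + 1516764281881190358/328537 = 1516765114145574386/328537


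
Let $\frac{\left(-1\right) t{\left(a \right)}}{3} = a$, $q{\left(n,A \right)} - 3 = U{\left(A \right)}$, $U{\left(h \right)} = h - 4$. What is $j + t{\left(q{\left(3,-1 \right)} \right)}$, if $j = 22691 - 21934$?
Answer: $763$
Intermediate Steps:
$U{\left(h \right)} = -4 + h$ ($U{\left(h \right)} = h - 4 = -4 + h$)
$q{\left(n,A \right)} = -1 + A$ ($q{\left(n,A \right)} = 3 + \left(-4 + A\right) = -1 + A$)
$j = 757$ ($j = 22691 - 21934 = 757$)
$t{\left(a \right)} = - 3 a$
$j + t{\left(q{\left(3,-1 \right)} \right)} = 757 - 3 \left(-1 - 1\right) = 757 - -6 = 757 + 6 = 763$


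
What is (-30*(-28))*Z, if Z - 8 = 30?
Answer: 31920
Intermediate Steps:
Z = 38 (Z = 8 + 30 = 38)
(-30*(-28))*Z = -30*(-28)*38 = 840*38 = 31920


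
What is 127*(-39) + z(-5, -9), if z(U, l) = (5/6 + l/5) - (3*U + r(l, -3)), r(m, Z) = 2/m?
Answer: -444487/90 ≈ -4938.7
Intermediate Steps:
z(U, l) = ⅚ - 3*U - 2/l + l/5 (z(U, l) = (5/6 + l/5) - (3*U + 2/l) = (5*(⅙) + l*(⅕)) - (2/l + 3*U) = (⅚ + l/5) + (-3*U - 2/l) = ⅚ - 3*U - 2/l + l/5)
127*(-39) + z(-5, -9) = 127*(-39) + (⅚ - 3*(-5) - 2/(-9) + (⅕)*(-9)) = -4953 + (⅚ + 15 - 2*(-⅑) - 9/5) = -4953 + (⅚ + 15 + 2/9 - 9/5) = -4953 + 1283/90 = -444487/90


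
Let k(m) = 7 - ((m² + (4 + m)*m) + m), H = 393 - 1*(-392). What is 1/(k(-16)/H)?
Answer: -157/85 ≈ -1.8471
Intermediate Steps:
H = 785 (H = 393 + 392 = 785)
k(m) = 7 - m - m² - m*(4 + m) (k(m) = 7 - ((m² + m*(4 + m)) + m) = 7 - (m + m² + m*(4 + m)) = 7 + (-m - m² - m*(4 + m)) = 7 - m - m² - m*(4 + m))
1/(k(-16)/H) = 1/((7 - 5*(-16) - 2*(-16)²)/785) = 1/((7 + 80 - 2*256)*(1/785)) = 1/((7 + 80 - 512)*(1/785)) = 1/(-425*1/785) = 1/(-85/157) = -157/85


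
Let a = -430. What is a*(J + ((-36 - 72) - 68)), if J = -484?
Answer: 283800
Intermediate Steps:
a*(J + ((-36 - 72) - 68)) = -430*(-484 + ((-36 - 72) - 68)) = -430*(-484 + (-108 - 68)) = -430*(-484 - 176) = -430*(-660) = 283800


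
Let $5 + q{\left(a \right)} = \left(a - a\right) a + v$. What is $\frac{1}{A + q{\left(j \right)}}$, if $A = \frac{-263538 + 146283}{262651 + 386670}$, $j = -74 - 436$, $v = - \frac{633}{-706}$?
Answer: $- \frac{458420626}{1963864967} \approx -0.23343$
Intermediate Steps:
$v = \frac{633}{706}$ ($v = \left(-633\right) \left(- \frac{1}{706}\right) = \frac{633}{706} \approx 0.8966$)
$j = -510$ ($j = -74 - 436 = -510$)
$A = - \frac{117255}{649321} \approx -0.18058$
$q{\left(a \right)} = - \frac{2897}{706}$ ($q{\left(a \right)} = -5 + \left(\left(a - a\right) a + \frac{633}{706}\right) = -5 + \left(0 a + \frac{633}{706}\right) = -5 + \left(0 + \frac{633}{706}\right) = -5 + \frac{633}{706} = - \frac{2897}{706}$)
$\frac{1}{A + q{\left(j \right)}} = \frac{1}{- \frac{117255}{649321} - \frac{2897}{706}} = \frac{1}{- \frac{1963864967}{458420626}} = - \frac{458420626}{1963864967}$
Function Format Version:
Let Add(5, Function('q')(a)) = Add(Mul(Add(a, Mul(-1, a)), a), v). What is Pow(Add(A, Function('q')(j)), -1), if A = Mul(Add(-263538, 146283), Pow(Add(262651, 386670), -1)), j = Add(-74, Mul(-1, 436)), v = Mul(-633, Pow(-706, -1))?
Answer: Rational(-458420626, 1963864967) ≈ -0.23343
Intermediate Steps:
v = Rational(633, 706) (v = Mul(-633, Rational(-1, 706)) = Rational(633, 706) ≈ 0.89660)
j = -510 (j = Add(-74, -436) = -510)
A = Rational(-117255, 649321) (A = Mul(-117255, Pow(649321, -1)) = Mul(-117255, Rational(1, 649321)) = Rational(-117255, 649321) ≈ -0.18058)
Function('q')(a) = Rational(-2897, 706) (Function('q')(a) = Add(-5, Add(Mul(Add(a, Mul(-1, a)), a), Rational(633, 706))) = Add(-5, Add(Mul(0, a), Rational(633, 706))) = Add(-5, Add(0, Rational(633, 706))) = Add(-5, Rational(633, 706)) = Rational(-2897, 706))
Pow(Add(A, Function('q')(j)), -1) = Pow(Add(Rational(-117255, 649321), Rational(-2897, 706)), -1) = Pow(Rational(-1963864967, 458420626), -1) = Rational(-458420626, 1963864967)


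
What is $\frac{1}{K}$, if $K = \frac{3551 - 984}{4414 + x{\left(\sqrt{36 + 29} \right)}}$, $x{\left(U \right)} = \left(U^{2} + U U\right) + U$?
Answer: $\frac{4544}{2567} + \frac{\sqrt{65}}{2567} \approx 1.7733$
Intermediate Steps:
$x{\left(U \right)} = U + 2 U^{2}$ ($x{\left(U \right)} = \left(U^{2} + U^{2}\right) + U = 2 U^{2} + U = U + 2 U^{2}$)
$K = \frac{2567}{4414 + \sqrt{65} \left(1 + 2 \sqrt{65}\right)}$ ($K = \frac{3551 - 984}{4414 + \sqrt{36 + 29} \left(1 + 2 \sqrt{36 + 29}\right)} = \frac{2567}{4414 + \sqrt{65} \left(1 + 2 \sqrt{65}\right)} \approx 0.56392$)
$\frac{1}{K} = \frac{1}{\frac{11664448}{20647871} - \frac{2567 \sqrt{65}}{20647871}}$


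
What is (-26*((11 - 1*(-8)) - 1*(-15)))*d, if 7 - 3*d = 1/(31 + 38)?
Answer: -426088/207 ≈ -2058.4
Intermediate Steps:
d = 482/207 (d = 7/3 - 1/(3*(31 + 38)) = 7/3 - ⅓/69 = 7/3 - ⅓*1/69 = 7/3 - 1/207 = 482/207 ≈ 2.3285)
(-26*((11 - 1*(-8)) - 1*(-15)))*d = -26*((11 - 1*(-8)) - 1*(-15))*(482/207) = -26*((11 + 8) + 15)*(482/207) = -26*(19 + 15)*(482/207) = -26*34*(482/207) = -884*482/207 = -426088/207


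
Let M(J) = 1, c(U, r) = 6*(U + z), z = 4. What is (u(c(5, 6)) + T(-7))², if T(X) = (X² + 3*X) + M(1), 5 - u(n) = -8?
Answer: 1764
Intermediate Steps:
c(U, r) = 24 + 6*U (c(U, r) = 6*(U + 4) = 6*(4 + U) = 24 + 6*U)
u(n) = 13 (u(n) = 5 - 1*(-8) = 5 + 8 = 13)
T(X) = 1 + X² + 3*X (T(X) = (X² + 3*X) + 1 = 1 + X² + 3*X)
(u(c(5, 6)) + T(-7))² = (13 + (1 + (-7)² + 3*(-7)))² = (13 + (1 + 49 - 21))² = (13 + 29)² = 42² = 1764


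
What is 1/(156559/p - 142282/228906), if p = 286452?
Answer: -3642810084/273314945 ≈ -13.328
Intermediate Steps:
1/(156559/p - 142282/228906) = 1/(156559/286452 - 142282/228906) = 1/(156559*(1/286452) - 142282*1/228906) = 1/(156559/286452 - 71141/114453) = 1/(-273314945/3642810084) = -3642810084/273314945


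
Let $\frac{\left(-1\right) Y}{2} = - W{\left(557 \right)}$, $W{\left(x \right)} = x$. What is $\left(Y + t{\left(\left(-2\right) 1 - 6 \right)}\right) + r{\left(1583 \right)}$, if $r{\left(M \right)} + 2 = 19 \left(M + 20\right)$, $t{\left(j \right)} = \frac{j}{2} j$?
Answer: $31601$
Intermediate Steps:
$Y = 1114$ ($Y = - 2 \left(\left(-1\right) 557\right) = \left(-2\right) \left(-557\right) = 1114$)
$t{\left(j \right)} = \frac{j^{2}}{2}$ ($t{\left(j \right)} = \frac{j}{2} j = \frac{j^{2}}{2}$)
$r{\left(M \right)} = 378 + 19 M$ ($r{\left(M \right)} = -2 + 19 \left(M + 20\right) = -2 + 19 \left(20 + M\right) = -2 + \left(380 + 19 M\right) = 378 + 19 M$)
$\left(Y + t{\left(\left(-2\right) 1 - 6 \right)}\right) + r{\left(1583 \right)} = \left(1114 + \frac{\left(\left(-2\right) 1 - 6\right)^{2}}{2}\right) + \left(378 + 19 \cdot 1583\right) = \left(1114 + \frac{\left(-2 - 6\right)^{2}}{2}\right) + \left(378 + 30077\right) = \left(1114 + \frac{\left(-8\right)^{2}}{2}\right) + 30455 = \left(1114 + \frac{1}{2} \cdot 64\right) + 30455 = \left(1114 + 32\right) + 30455 = 1146 + 30455 = 31601$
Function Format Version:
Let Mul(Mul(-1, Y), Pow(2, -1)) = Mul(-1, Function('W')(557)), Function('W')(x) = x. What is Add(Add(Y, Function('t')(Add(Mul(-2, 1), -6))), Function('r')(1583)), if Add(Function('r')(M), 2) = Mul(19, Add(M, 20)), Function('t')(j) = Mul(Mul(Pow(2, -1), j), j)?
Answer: 31601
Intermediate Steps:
Y = 1114 (Y = Mul(-2, Mul(-1, 557)) = Mul(-2, -557) = 1114)
Function('t')(j) = Mul(Rational(1, 2), Pow(j, 2)) (Function('t')(j) = Mul(Mul(Rational(1, 2), j), j) = Mul(Rational(1, 2), Pow(j, 2)))
Function('r')(M) = Add(378, Mul(19, M)) (Function('r')(M) = Add(-2, Mul(19, Add(M, 20))) = Add(-2, Mul(19, Add(20, M))) = Add(-2, Add(380, Mul(19, M))) = Add(378, Mul(19, M)))
Add(Add(Y, Function('t')(Add(Mul(-2, 1), -6))), Function('r')(1583)) = Add(Add(1114, Mul(Rational(1, 2), Pow(Add(Mul(-2, 1), -6), 2))), Add(378, Mul(19, 1583))) = Add(Add(1114, Mul(Rational(1, 2), Pow(Add(-2, -6), 2))), Add(378, 30077)) = Add(Add(1114, Mul(Rational(1, 2), Pow(-8, 2))), 30455) = Add(Add(1114, Mul(Rational(1, 2), 64)), 30455) = Add(Add(1114, 32), 30455) = Add(1146, 30455) = 31601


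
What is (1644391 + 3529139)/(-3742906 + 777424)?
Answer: -862255/494247 ≈ -1.7446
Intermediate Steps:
(1644391 + 3529139)/(-3742906 + 777424) = 5173530/(-2965482) = 5173530*(-1/2965482) = -862255/494247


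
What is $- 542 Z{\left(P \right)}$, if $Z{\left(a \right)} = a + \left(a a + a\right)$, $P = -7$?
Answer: $-18970$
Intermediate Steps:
$Z{\left(a \right)} = a^{2} + 2 a$ ($Z{\left(a \right)} = a + \left(a^{2} + a\right) = a + \left(a + a^{2}\right) = a^{2} + 2 a$)
$- 542 Z{\left(P \right)} = - 542 \left(- 7 \left(2 - 7\right)\right) = - 542 \left(\left(-7\right) \left(-5\right)\right) = \left(-542\right) 35 = -18970$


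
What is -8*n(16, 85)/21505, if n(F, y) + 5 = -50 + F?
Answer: 312/21505 ≈ 0.014508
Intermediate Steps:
n(F, y) = -55 + F (n(F, y) = -5 + (-50 + F) = -55 + F)
-8*n(16, 85)/21505 = -8*(-55 + 16)/21505 = -8*(-39)*(1/21505) = 312*(1/21505) = 312/21505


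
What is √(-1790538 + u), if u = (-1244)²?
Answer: I*√243002 ≈ 492.95*I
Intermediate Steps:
u = 1547536
√(-1790538 + u) = √(-1790538 + 1547536) = √(-243002) = I*√243002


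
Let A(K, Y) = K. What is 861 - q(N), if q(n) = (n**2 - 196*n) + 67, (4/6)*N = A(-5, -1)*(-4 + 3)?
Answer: 8831/4 ≈ 2207.8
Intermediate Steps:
N = 15/2 (N = 3*(-5*(-4 + 3))/2 = 3*(-5*(-1))/2 = (3/2)*5 = 15/2 ≈ 7.5000)
q(n) = 67 + n**2 - 196*n
861 - q(N) = 861 - (67 + (15/2)**2 - 196*15/2) = 861 - (67 + 225/4 - 1470) = 861 - 1*(-5387/4) = 861 + 5387/4 = 8831/4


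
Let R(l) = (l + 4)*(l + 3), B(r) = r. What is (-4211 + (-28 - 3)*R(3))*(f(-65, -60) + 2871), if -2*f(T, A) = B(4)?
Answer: -15816797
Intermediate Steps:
R(l) = (3 + l)*(4 + l) (R(l) = (4 + l)*(3 + l) = (3 + l)*(4 + l))
f(T, A) = -2 (f(T, A) = -½*4 = -2)
(-4211 + (-28 - 3)*R(3))*(f(-65, -60) + 2871) = (-4211 + (-28 - 3)*(12 + 3² + 7*3))*(-2 + 2871) = (-4211 - 31*(12 + 9 + 21))*2869 = (-4211 - 31*42)*2869 = (-4211 - 1302)*2869 = -5513*2869 = -15816797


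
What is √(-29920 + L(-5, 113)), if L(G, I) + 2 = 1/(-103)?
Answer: I*√317442601/103 ≈ 172.98*I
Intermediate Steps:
L(G, I) = -207/103 (L(G, I) = -2 + 1/(-103) = -2 - 1/103 = -207/103)
√(-29920 + L(-5, 113)) = √(-29920 - 207/103) = √(-3081967/103) = I*√317442601/103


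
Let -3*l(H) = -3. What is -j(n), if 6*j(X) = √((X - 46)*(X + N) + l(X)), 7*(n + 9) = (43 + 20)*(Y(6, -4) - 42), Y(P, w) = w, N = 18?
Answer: -√189946/6 ≈ -72.638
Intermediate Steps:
l(H) = 1 (l(H) = -⅓*(-3) = 1)
n = -423 (n = -9 + ((43 + 20)*(-4 - 42))/7 = -9 + (63*(-46))/7 = -9 + (⅐)*(-2898) = -9 - 414 = -423)
j(X) = √(1 + (-46 + X)*(18 + X))/6 (j(X) = √((X - 46)*(X + 18) + 1)/6 = √((-46 + X)*(18 + X) + 1)/6 = √(1 + (-46 + X)*(18 + X))/6)
-j(n) = -√(-827 + (-423)² - 28*(-423))/6 = -√(-827 + 178929 + 11844)/6 = -√189946/6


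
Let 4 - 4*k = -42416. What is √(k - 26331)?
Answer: I*√15726 ≈ 125.4*I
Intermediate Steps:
k = 10605 (k = 1 - ¼*(-42416) = 1 + 10604 = 10605)
√(k - 26331) = √(10605 - 26331) = √(-15726) = I*√15726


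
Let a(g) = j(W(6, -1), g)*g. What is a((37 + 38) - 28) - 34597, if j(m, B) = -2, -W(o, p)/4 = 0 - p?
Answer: -34691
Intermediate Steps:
W(o, p) = 4*p (W(o, p) = -4*(0 - p) = -(-4)*p = 4*p)
a(g) = -2*g
a((37 + 38) - 28) - 34597 = -2*((37 + 38) - 28) - 34597 = -2*(75 - 28) - 34597 = -2*47 - 34597 = -94 - 34597 = -34691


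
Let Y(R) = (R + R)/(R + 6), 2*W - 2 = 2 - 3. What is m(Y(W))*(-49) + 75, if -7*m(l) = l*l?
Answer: 12703/169 ≈ 75.166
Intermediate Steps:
W = 1/2 (W = 1 + (2 - 3)/2 = 1 + (1/2)*(-1) = 1 - 1/2 = 1/2 ≈ 0.50000)
Y(R) = 2*R/(6 + R) (Y(R) = (2*R)/(6 + R) = 2*R/(6 + R))
m(l) = -l**2/7 (m(l) = -l*l/7 = -l**2/7)
m(Y(W))*(-49) + 75 = -1/(7*(6 + 1/2)**2)*(-49) + 75 = -(2*(1/2)/(13/2))**2/7*(-49) + 75 = -(2*(1/2)*(2/13))**2/7*(-49) + 75 = -(2/13)**2/7*(-49) + 75 = -1/7*4/169*(-49) + 75 = -4/1183*(-49) + 75 = 28/169 + 75 = 12703/169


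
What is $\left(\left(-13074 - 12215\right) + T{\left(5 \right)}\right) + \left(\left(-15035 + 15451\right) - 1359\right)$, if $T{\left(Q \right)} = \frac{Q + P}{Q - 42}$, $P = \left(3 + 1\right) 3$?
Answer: $- \frac{970601}{37} \approx -26232.0$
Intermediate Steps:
$P = 12$ ($P = 4 \cdot 3 = 12$)
$T{\left(Q \right)} = \frac{12 + Q}{-42 + Q}$ ($T{\left(Q \right)} = \frac{Q + 12}{Q - 42} = \frac{12 + Q}{-42 + Q}$)
$\left(\left(-13074 - 12215\right) + T{\left(5 \right)}\right) + \left(\left(-15035 + 15451\right) - 1359\right) = \left(\left(-13074 - 12215\right) + \frac{12 + 5}{-42 + 5}\right) + \left(\left(-15035 + 15451\right) - 1359\right) = \left(-25289 + \frac{1}{-37} \cdot 17\right) + \left(416 - 1359\right) = \left(-25289 - \frac{17}{37}\right) - 943 = - \frac{935710}{37} - 943 = - \frac{970601}{37}$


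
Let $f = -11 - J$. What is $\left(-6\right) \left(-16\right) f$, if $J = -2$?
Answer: $-864$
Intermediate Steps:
$f = -9$ ($f = -11 - -2 = -11 + 2 = -9$)
$\left(-6\right) \left(-16\right) f = \left(-6\right) \left(-16\right) \left(-9\right) = 96 \left(-9\right) = -864$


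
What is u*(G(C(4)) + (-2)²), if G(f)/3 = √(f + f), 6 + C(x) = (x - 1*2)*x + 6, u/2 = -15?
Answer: -480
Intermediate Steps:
u = -30 (u = 2*(-15) = -30)
C(x) = x*(-2 + x) (C(x) = -6 + ((x - 1*2)*x + 6) = -6 + ((x - 2)*x + 6) = -6 + ((-2 + x)*x + 6) = -6 + (x*(-2 + x) + 6) = -6 + (6 + x*(-2 + x)) = x*(-2 + x))
G(f) = 3*√2*√f (G(f) = 3*√(f + f) = 3*√(2*f) = 3*(√2*√f) = 3*√2*√f)
u*(G(C(4)) + (-2)²) = -30*(3*√2*√(4*(-2 + 4)) + (-2)²) = -30*(3*√2*√(4*2) + 4) = -30*(3*√2*√8 + 4) = -30*(3*√2*(2*√2) + 4) = -30*(12 + 4) = -30*16 = -480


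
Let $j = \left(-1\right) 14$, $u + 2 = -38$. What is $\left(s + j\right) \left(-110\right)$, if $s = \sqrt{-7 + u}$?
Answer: $1540 - 110 i \sqrt{47} \approx 1540.0 - 754.12 i$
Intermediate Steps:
$u = -40$ ($u = -2 - 38 = -40$)
$s = i \sqrt{47}$ ($s = \sqrt{-7 - 40} = \sqrt{-47} = i \sqrt{47} \approx 6.8557 i$)
$j = -14$
$\left(s + j\right) \left(-110\right) = \left(i \sqrt{47} - 14\right) \left(-110\right) = \left(-14 + i \sqrt{47}\right) \left(-110\right) = 1540 - 110 i \sqrt{47}$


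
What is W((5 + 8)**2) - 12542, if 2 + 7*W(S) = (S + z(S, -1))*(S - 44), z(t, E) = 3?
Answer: -66296/7 ≈ -9470.9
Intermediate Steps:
W(S) = -2/7 + (-44 + S)*(3 + S)/7 (W(S) = -2/7 + ((S + 3)*(S - 44))/7 = -2/7 + ((3 + S)*(-44 + S))/7 = -2/7 + ((-44 + S)*(3 + S))/7 = -2/7 + (-44 + S)*(3 + S)/7)
W((5 + 8)**2) - 12542 = (-134/7 - 41*(5 + 8)**2/7 + ((5 + 8)**2)**2/7) - 12542 = (-134/7 - 41/7*13**2 + (13**2)**2/7) - 12542 = (-134/7 - 41/7*169 + (1/7)*169**2) - 12542 = (-134/7 - 6929/7 + (1/7)*28561) - 12542 = (-134/7 - 6929/7 + 28561/7) - 12542 = 21498/7 - 12542 = -66296/7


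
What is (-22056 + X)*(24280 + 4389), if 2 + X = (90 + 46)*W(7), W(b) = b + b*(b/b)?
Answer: -577795026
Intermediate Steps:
W(b) = 2*b (W(b) = b + b*1 = b + b = 2*b)
X = 1902 (X = -2 + (90 + 46)*(2*7) = -2 + 136*14 = -2 + 1904 = 1902)
(-22056 + X)*(24280 + 4389) = (-22056 + 1902)*(24280 + 4389) = -20154*28669 = -577795026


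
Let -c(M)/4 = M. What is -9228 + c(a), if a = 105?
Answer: -9648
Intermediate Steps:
c(M) = -4*M
-9228 + c(a) = -9228 - 4*105 = -9228 - 420 = -9648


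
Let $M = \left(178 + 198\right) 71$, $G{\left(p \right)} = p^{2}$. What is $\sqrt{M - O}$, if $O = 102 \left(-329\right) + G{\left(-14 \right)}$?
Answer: $\sqrt{60058} \approx 245.07$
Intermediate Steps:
$O = -33362$ ($O = 102 \left(-329\right) + \left(-14\right)^{2} = -33558 + 196 = -33362$)
$M = 26696$ ($M = 376 \cdot 71 = 26696$)
$\sqrt{M - O} = \sqrt{26696 - -33362} = \sqrt{26696 + 33362} = \sqrt{60058}$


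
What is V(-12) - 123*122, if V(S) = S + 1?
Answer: -15017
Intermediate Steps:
V(S) = 1 + S
V(-12) - 123*122 = (1 - 12) - 123*122 = -11 - 15006 = -15017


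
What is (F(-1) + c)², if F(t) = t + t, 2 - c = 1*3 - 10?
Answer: 49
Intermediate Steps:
c = 9 (c = 2 - (1*3 - 10) = 2 - (3 - 10) = 2 - 1*(-7) = 2 + 7 = 9)
F(t) = 2*t
(F(-1) + c)² = (2*(-1) + 9)² = (-2 + 9)² = 7² = 49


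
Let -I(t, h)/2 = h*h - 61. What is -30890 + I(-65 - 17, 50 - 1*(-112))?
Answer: -83256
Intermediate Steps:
I(t, h) = 122 - 2*h**2 (I(t, h) = -2*(h*h - 61) = -2*(h**2 - 61) = -2*(-61 + h**2) = 122 - 2*h**2)
-30890 + I(-65 - 17, 50 - 1*(-112)) = -30890 + (122 - 2*(50 - 1*(-112))**2) = -30890 + (122 - 2*(50 + 112)**2) = -30890 + (122 - 2*162**2) = -30890 + (122 - 2*26244) = -30890 + (122 - 52488) = -30890 - 52366 = -83256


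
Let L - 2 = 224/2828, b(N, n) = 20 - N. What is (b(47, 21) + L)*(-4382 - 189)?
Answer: 11505207/101 ≈ 1.1391e+5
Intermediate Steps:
L = 210/101 (L = 2 + 224/2828 = 2 + 224*(1/2828) = 2 + 8/101 = 210/101 ≈ 2.0792)
(b(47, 21) + L)*(-4382 - 189) = ((20 - 1*47) + 210/101)*(-4382 - 189) = ((20 - 47) + 210/101)*(-4571) = (-27 + 210/101)*(-4571) = -2517/101*(-4571) = 11505207/101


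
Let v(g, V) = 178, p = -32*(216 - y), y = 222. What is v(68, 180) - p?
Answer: -14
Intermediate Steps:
p = 192 (p = -32*(216 - 1*222) = -32*(216 - 222) = -32*(-6) = 192)
v(68, 180) - p = 178 - 1*192 = 178 - 192 = -14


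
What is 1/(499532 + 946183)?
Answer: 1/1445715 ≈ 6.9170e-7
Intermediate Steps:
1/(499532 + 946183) = 1/1445715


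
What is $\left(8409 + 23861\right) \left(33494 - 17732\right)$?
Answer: $508639740$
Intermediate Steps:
$\left(8409 + 23861\right) \left(33494 - 17732\right) = 32270 \cdot 15762 = 508639740$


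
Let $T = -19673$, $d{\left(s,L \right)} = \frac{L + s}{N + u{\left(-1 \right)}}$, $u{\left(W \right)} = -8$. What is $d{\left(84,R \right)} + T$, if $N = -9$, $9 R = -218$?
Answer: $- \frac{3010507}{153} \approx -19677.0$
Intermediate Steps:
$R = - \frac{218}{9}$ ($R = \frac{1}{9} \left(-218\right) = - \frac{218}{9} \approx -24.222$)
$d{\left(s,L \right)} = - \frac{L}{17} - \frac{s}{17}$ ($d{\left(s,L \right)} = \frac{L + s}{-9 - 8} = \frac{L + s}{-17} = \left(L + s\right) \left(- \frac{1}{17}\right) = - \frac{L}{17} - \frac{s}{17}$)
$d{\left(84,R \right)} + T = \left(\left(- \frac{1}{17}\right) \left(- \frac{218}{9}\right) - \frac{84}{17}\right) - 19673 = \left(\frac{218}{153} - \frac{84}{17}\right) - 19673 = - \frac{538}{153} - 19673 = - \frac{3010507}{153}$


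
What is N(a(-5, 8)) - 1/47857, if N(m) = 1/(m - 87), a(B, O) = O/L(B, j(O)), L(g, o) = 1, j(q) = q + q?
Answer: -47936/3780703 ≈ -0.012679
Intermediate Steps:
j(q) = 2*q
a(B, O) = O (a(B, O) = O/1 = O*1 = O)
N(m) = 1/(-87 + m)
N(a(-5, 8)) - 1/47857 = 1/(-87 + 8) - 1/47857 = 1/(-79) - 1*1/47857 = -1/79 - 1/47857 = -47936/3780703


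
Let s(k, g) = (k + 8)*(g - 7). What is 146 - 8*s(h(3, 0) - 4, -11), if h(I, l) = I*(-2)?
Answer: -142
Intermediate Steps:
h(I, l) = -2*I
s(k, g) = (-7 + g)*(8 + k) (s(k, g) = (8 + k)*(-7 + g) = (-7 + g)*(8 + k))
146 - 8*s(h(3, 0) - 4, -11) = 146 - 8*(-56 - 7*(-2*3 - 4) + 8*(-11) - 11*(-2*3 - 4)) = 146 - 8*(-56 - 7*(-6 - 4) - 88 - 11*(-6 - 4)) = 146 - 8*(-56 - 7*(-10) - 88 - 11*(-10)) = 146 - 8*(-56 + 70 - 88 + 110) = 146 - 8*36 = 146 - 288 = -142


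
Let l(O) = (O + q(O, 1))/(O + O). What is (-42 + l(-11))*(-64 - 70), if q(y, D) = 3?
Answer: 61372/11 ≈ 5579.3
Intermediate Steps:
l(O) = (3 + O)/(2*O) (l(O) = (O + 3)/(O + O) = (3 + O)/((2*O)) = (3 + O)*(1/(2*O)) = (3 + O)/(2*O))
(-42 + l(-11))*(-64 - 70) = (-42 + (1/2)*(3 - 11)/(-11))*(-64 - 70) = (-42 + (1/2)*(-1/11)*(-8))*(-134) = (-42 + 4/11)*(-134) = -458/11*(-134) = 61372/11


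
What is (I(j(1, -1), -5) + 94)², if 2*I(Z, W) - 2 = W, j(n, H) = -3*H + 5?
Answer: 34225/4 ≈ 8556.3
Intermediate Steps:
j(n, H) = 5 - 3*H
I(Z, W) = 1 + W/2
(I(j(1, -1), -5) + 94)² = ((1 + (½)*(-5)) + 94)² = ((1 - 5/2) + 94)² = (-3/2 + 94)² = (185/2)² = 34225/4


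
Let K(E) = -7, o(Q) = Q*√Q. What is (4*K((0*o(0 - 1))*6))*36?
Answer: -1008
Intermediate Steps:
o(Q) = Q^(3/2)
(4*K((0*o(0 - 1))*6))*36 = (4*(-7))*36 = -28*36 = -1008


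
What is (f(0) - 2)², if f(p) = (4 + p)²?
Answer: 196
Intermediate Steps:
(f(0) - 2)² = ((4 + 0)² - 2)² = (4² - 2)² = (16 - 2)² = 14² = 196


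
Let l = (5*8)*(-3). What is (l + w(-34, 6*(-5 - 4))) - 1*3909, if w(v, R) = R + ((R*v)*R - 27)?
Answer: -103254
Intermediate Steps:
w(v, R) = -27 + R + v*R² (w(v, R) = R + (v*R² - 27) = R + (-27 + v*R²) = -27 + R + v*R²)
l = -120 (l = 40*(-3) = -120)
(l + w(-34, 6*(-5 - 4))) - 1*3909 = (-120 + (-27 + 6*(-5 - 4) - 34*36*(-5 - 4)²)) - 1*3909 = (-120 + (-27 + 6*(-9) - 34*(6*(-9))²)) - 3909 = (-120 + (-27 - 54 - 34*(-54)²)) - 3909 = (-120 + (-27 - 54 - 34*2916)) - 3909 = (-120 + (-27 - 54 - 99144)) - 3909 = (-120 - 99225) - 3909 = -99345 - 3909 = -103254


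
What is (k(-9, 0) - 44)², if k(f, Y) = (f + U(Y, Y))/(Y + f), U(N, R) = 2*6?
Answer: 17689/9 ≈ 1965.4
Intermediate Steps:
U(N, R) = 12
k(f, Y) = (12 + f)/(Y + f) (k(f, Y) = (f + 12)/(Y + f) = (12 + f)/(Y + f))
(k(-9, 0) - 44)² = ((12 - 9)/(0 - 9) - 44)² = (3/(-9) - 44)² = (-⅑*3 - 44)² = (-⅓ - 44)² = (-133/3)² = 17689/9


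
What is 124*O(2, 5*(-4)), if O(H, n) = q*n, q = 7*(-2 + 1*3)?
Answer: -17360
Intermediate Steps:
q = 7 (q = 7*(-2 + 3) = 7*1 = 7)
O(H, n) = 7*n
124*O(2, 5*(-4)) = 124*(7*(5*(-4))) = 124*(7*(-20)) = 124*(-140) = -17360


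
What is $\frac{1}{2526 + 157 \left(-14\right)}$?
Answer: $\frac{1}{328} \approx 0.0030488$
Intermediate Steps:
$\frac{1}{2526 + 157 \left(-14\right)} = \frac{1}{2526 - 2198} = \frac{1}{328}$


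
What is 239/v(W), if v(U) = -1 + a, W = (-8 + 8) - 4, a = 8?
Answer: 239/7 ≈ 34.143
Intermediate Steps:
W = -4 (W = 0 - 4 = -4)
v(U) = 7 (v(U) = -1 + 8 = 7)
239/v(W) = 239/7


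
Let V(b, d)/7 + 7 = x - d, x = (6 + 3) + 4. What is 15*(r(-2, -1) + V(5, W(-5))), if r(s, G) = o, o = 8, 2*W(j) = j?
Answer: 2025/2 ≈ 1012.5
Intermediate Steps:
W(j) = j/2
x = 13 (x = 9 + 4 = 13)
r(s, G) = 8
V(b, d) = 42 - 7*d (V(b, d) = -49 + 7*(13 - d) = -49 + (91 - 7*d) = 42 - 7*d)
15*(r(-2, -1) + V(5, W(-5))) = 15*(8 + (42 - 7*(-5)/2)) = 15*(8 + (42 - 7*(-5/2))) = 15*(8 + (42 + 35/2)) = 15*(8 + 119/2) = 15*(135/2) = 2025/2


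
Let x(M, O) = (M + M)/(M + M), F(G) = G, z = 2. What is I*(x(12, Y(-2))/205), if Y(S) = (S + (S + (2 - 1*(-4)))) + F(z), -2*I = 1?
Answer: -1/410 ≈ -0.0024390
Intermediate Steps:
I = -½ (I = -½*1 = -½ ≈ -0.50000)
Y(S) = 8 + 2*S (Y(S) = (S + (S + (2 - 1*(-4)))) + 2 = (S + (S + (2 + 4))) + 2 = (S + (S + 6)) + 2 = (S + (6 + S)) + 2 = (6 + 2*S) + 2 = 8 + 2*S)
x(M, O) = 1 (x(M, O) = (2*M)/((2*M)) = (2*M)*(1/(2*M)) = 1)
I*(x(12, Y(-2))/205) = -1/(2*205) = -½*1/205 = -1/410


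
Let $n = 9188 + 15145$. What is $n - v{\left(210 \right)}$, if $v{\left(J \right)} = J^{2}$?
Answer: $-19767$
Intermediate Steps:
$n = 24333$
$n - v{\left(210 \right)} = 24333 - 210^{2} = 24333 - 44100 = -19767$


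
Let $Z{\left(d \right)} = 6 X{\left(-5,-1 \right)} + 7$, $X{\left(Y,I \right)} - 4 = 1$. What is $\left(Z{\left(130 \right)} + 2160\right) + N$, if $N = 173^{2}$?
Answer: $32126$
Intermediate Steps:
$X{\left(Y,I \right)} = 5$ ($X{\left(Y,I \right)} = 4 + 1 = 5$)
$N = 29929$
$Z{\left(d \right)} = 37$ ($Z{\left(d \right)} = 6 \cdot 5 + 7 = 30 + 7 = 37$)
$\left(Z{\left(130 \right)} + 2160\right) + N = \left(37 + 2160\right) + 29929 = 2197 + 29929 = 32126$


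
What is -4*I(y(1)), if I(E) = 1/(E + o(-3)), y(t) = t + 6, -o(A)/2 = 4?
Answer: 4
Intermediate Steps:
o(A) = -8 (o(A) = -2*4 = -8)
y(t) = 6 + t
I(E) = 1/(-8 + E) (I(E) = 1/(E - 8) = 1/(-8 + E))
-4*I(y(1)) = -4/(-8 + (6 + 1)) = -4/(-8 + 7) = -4/(-1) = -4*(-1) = 4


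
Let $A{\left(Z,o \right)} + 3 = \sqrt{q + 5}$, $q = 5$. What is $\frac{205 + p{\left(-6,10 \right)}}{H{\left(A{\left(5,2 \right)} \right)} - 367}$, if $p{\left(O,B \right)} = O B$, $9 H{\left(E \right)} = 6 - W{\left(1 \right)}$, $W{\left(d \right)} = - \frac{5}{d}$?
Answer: $- \frac{1305}{3292} \approx -0.39642$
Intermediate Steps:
$A{\left(Z,o \right)} = -3 + \sqrt{10}$ ($A{\left(Z,o \right)} = -3 + \sqrt{5 + 5} = -3 + \sqrt{10}$)
$H{\left(E \right)} = \frac{11}{9}$ ($H{\left(E \right)} = \frac{6 - - \frac{5}{1}}{9} = \frac{6 - \left(-5\right) 1}{9} = \frac{6 - -5}{9} = \frac{6 + 5}{9} = \frac{1}{9} \cdot 11 = \frac{11}{9}$)
$p{\left(O,B \right)} = B O$
$\frac{205 + p{\left(-6,10 \right)}}{H{\left(A{\left(5,2 \right)} \right)} - 367} = \frac{205 + 10 \left(-6\right)}{\frac{11}{9} - 367} = \frac{205 - 60}{- \frac{3292}{9}} = 145 \left(- \frac{9}{3292}\right) = - \frac{1305}{3292}$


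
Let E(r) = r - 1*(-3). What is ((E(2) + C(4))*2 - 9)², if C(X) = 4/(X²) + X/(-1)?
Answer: 169/4 ≈ 42.250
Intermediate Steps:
E(r) = 3 + r (E(r) = r + 3 = 3 + r)
C(X) = -X + 4/X² (C(X) = 4/X² + X*(-1) = 4/X² - X = -X + 4/X²)
((E(2) + C(4))*2 - 9)² = (((3 + 2) + (-1*4 + 4/4²))*2 - 9)² = ((5 + (-4 + 4*(1/16)))*2 - 9)² = ((5 + (-4 + ¼))*2 - 9)² = ((5 - 15/4)*2 - 9)² = ((5/4)*2 - 9)² = (5/2 - 9)² = (-13/2)² = 169/4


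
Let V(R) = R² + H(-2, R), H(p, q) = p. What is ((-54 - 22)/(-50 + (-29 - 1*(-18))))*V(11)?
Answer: 9044/61 ≈ 148.26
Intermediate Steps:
V(R) = -2 + R² (V(R) = R² - 2 = -2 + R²)
((-54 - 22)/(-50 + (-29 - 1*(-18))))*V(11) = ((-54 - 22)/(-50 + (-29 - 1*(-18))))*(-2 + 11²) = (-76/(-50 + (-29 + 18)))*(-2 + 121) = -76/(-50 - 11)*119 = -76/(-61)*119 = -76*(-1/61)*119 = (76/61)*119 = 9044/61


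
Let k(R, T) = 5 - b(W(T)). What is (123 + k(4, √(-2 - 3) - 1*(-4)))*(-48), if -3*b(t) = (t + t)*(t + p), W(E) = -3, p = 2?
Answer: -6240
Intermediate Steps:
b(t) = -2*t*(2 + t)/3 (b(t) = -(t + t)*(t + 2)/3 = -2*t*(2 + t)/3)
k(R, T) = 7 (k(R, T) = 5 - (-2)*(-3)*(2 - 3)/3 = 5 - (-2)*(-3)*(-1)/3 = 5 - 1*(-2) = 5 + 2 = 7)
(123 + k(4, √(-2 - 3) - 1*(-4)))*(-48) = (123 + 7)*(-48) = 130*(-48) = -6240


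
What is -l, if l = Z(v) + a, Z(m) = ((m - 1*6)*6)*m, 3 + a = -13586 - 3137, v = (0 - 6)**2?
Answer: 10246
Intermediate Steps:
v = 36 (v = (-6)**2 = 36)
a = -16726 (a = -3 + (-13586 - 3137) = -3 - 16723 = -16726)
Z(m) = m*(-36 + 6*m) (Z(m) = ((m - 6)*6)*m = ((-6 + m)*6)*m = (-36 + 6*m)*m = m*(-36 + 6*m))
l = -10246 (l = 6*36*(-6 + 36) - 16726 = 6*36*30 - 16726 = 6480 - 16726 = -10246)
-l = -1*(-10246) = 10246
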